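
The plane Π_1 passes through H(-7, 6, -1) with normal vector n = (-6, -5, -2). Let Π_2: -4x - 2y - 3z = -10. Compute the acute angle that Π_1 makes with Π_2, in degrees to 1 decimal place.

Π_1: n·r = n·H gives -6x - 5y - 2z = 14.
cos θ = |n₁·n₂| / (|n₁||n₂|) = |40| / (√65 · √29).
θ = arccos(0.92131) ≈ 22.9°.

22.9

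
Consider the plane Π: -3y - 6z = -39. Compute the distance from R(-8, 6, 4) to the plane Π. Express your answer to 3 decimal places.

n·R − d = (0)·(-8) + (-3)·(6) + (-6)·(4) − (-39) = -3; |n| = √45.
Distance = |-3| / √45 = 3/√45 ≈ 0.447.

0.447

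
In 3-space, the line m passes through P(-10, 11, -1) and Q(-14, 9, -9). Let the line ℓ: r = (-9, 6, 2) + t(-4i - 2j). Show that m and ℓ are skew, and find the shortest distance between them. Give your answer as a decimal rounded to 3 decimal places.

A direction vector for m is Q − P = (-4, -2, -8).
Common perpendicular direction n = (-4, -2, -8) × (-4, -2, 0) = (-16, 32, 0).
With w = (-9, 6, 2) − (-10, 11, -1) = (1, -5, 3), w · n = -176.
Since n ≠ 0 the lines are not parallel, and w · n = -176 ≠ 0 so they do not intersect; hence they are skew.
Distance = |w · n| / |n| = |-176| / √1280 ≈ 4.919.

4.919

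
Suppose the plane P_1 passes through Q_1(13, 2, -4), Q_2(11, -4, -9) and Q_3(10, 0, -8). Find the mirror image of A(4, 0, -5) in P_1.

Q_1Q_2 = (-2, -6, -5), Q_1Q_3 = (-3, -2, -4); a normal to P_1 is Q_1Q_2 × Q_1Q_3 = (14, 7, -14).
Using Q_1: P_1 has equation 14x + 7y - 14z = 252.
λ = (n·A − d)/|n|² = (126 − 252)/441 = -2/7.
Reflection = A − 2λn = (4, 0, -5) − (-4/7)·(14, 7, -14) = (12, 4, -13).

(12, 4, -13)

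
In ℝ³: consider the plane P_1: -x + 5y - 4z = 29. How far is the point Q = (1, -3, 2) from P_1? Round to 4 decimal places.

n·Q − d = (-1)·(1) + (5)·(-3) + (-4)·(2) − 29 = -53; |n| = √42.
Distance = |-53| / √42 = 53/√42 ≈ 8.1781.

8.1781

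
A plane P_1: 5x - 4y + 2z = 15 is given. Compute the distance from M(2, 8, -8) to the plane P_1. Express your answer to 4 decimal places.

n·M − d = (5)·(2) + (-4)·(8) + (2)·(-8) − 15 = -53; |n| = √45.
Distance = |-53| / √45 = 53/√45 ≈ 7.9008.

7.9008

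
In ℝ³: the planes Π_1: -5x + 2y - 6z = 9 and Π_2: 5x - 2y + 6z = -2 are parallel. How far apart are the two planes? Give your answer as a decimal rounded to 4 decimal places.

Rescale Π_2 by 1/(-1): -5x + 2y - 6z = 2. Then distance = |9 − 2| / √65 ≈ 0.8682.

0.8682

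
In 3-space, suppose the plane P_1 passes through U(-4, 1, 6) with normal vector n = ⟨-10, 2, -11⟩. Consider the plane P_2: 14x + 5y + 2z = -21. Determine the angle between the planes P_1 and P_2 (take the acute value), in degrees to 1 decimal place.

47.5

P_1: n·r = n·U gives -10x + 2y - 11z = -24.
cos θ = |n₁·n₂| / (|n₁||n₂|) = |-152| / (√225 · √225).
θ = arccos(0.67556) ≈ 47.5°.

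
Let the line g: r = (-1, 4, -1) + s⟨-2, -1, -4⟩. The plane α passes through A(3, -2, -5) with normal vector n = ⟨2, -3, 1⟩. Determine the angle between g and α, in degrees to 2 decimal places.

α: n·r = n·A gives 2x - 3y + z = 7.
sin θ = |n·v| / (|n||v|) = |-5| / (√14 · √21) = 0.29161.
θ ≈ 16.95°.

16.95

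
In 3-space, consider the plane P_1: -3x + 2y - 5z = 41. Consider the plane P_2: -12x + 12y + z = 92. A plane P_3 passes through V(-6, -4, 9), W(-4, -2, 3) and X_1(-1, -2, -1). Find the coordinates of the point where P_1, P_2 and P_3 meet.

(-5, 3, -4)

VW = (2, 2, -6), VX_1 = (5, 2, -10); a normal to P_3 is VW × VX_1 = (-8, -10, -6).
Using V: P_3 has equation -8x - 10y - 6z = 34.
Solving the 3×3 linear system -3x + 2y - 5z = 41, -12x + 12y + z = 92, -8x - 10y - 6z = 34 (e.g. by elimination or Cramer's rule, determinant = -1054) gives (-5, 3, -4).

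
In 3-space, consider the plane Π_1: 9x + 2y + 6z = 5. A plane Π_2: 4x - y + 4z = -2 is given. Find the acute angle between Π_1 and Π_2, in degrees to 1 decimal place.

cos θ = |n₁·n₂| / (|n₁||n₂|) = |58| / (√121 · √33).
θ = arccos(0.91786) ≈ 23.4°.

23.4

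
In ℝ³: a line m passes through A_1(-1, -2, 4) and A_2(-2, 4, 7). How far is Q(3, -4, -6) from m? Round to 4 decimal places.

A direction vector for m is A_2 − A_1 = (-1, 6, 3).
Taking (-1, -2, 4) on m with direction v = (-1, 6, 3): w = Q − (-1, -2, 4) = (4, -2, -10), and w × v = (54, -2, 22).
Distance = |w × v| / |v| = √3404 / √46 ≈ 8.6023.

8.6023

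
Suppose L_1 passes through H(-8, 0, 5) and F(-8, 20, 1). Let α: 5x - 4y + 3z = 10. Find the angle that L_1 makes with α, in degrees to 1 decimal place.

39.6

A direction vector for L_1 is F − H = (0, 20, -4).
sin θ = |n·v| / (|n||v|) = |-92| / (√50 · √416) = 0.63791.
θ ≈ 39.6°.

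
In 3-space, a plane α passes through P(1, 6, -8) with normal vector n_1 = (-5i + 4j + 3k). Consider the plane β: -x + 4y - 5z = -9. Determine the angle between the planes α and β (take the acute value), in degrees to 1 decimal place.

α: n_1·r = n_1·P gives -5x + 4y + 3z = -5.
cos θ = |n₁·n₂| / (|n₁||n₂|) = |6| / (√50 · √42).
θ = arccos(0.13093) ≈ 82.5°.

82.5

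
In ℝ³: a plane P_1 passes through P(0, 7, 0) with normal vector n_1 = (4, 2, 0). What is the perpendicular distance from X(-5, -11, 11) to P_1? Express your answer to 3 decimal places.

P_1: n_1·r = n_1·P gives 4x + 2y = 14.
n·X − d = (4)·(-5) + (2)·(-11) + (0)·(11) − 14 = -56; |n| = √20.
Distance = |-56| / √20 = 56/√20 ≈ 12.522.

12.522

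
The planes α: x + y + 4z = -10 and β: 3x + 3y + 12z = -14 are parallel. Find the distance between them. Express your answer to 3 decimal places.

Rescale β by 1/3: x + y + 4z = -14/3. Then distance = |-10 − (-14/3)| / √18 ≈ 1.257.

1.257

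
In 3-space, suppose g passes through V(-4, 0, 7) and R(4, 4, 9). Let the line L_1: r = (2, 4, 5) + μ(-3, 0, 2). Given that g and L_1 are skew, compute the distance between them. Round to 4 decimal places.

2.4329

A direction vector for g is R − V = (8, 4, 2).
Common perpendicular direction n = (8, 4, 2) × (-3, 0, 2) = (8, -22, 12).
With w = (2, 4, 5) − (-4, 0, 7) = (6, 4, -2), w · n = -64.
Distance = |w · n| / |n| = |-64| / √692 ≈ 2.4329.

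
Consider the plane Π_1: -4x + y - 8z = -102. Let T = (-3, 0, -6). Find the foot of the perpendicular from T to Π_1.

(5, -2, 10)

Foot = T − λn with λ = (n·T − d)/|n|² = (60 − (-102))/81 = 2.
Foot = (-3, 0, -6) − 2·(-4, 1, -8) = (5, -2, 10).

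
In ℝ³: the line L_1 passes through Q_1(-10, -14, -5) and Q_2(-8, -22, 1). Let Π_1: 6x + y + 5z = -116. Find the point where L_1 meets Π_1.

A direction vector for L_1 is Q_2 − Q_1 = (2, -8, 6).
Substitute r = (-10, -14, -5) + t(2, -8, 6) into the plane: -99 + 34t = -116, so t = -1/2.
Intersection: (-10, -14, -5) + (-1/2)·(2, -8, 6) = (-11, -10, -8).

(-11, -10, -8)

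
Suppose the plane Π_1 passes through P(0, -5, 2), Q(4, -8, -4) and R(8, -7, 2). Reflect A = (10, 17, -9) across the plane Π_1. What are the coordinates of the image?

(-2, -31, 7)

PQ = (4, -3, -6), PR = (8, -2, 0); a normal to Π_1 is PQ × PR = (-12, -48, 16).
Using P: Π_1 has equation -12x - 48y + 16z = 272.
λ = (n·A − d)/|n|² = (-1080 − 272)/2704 = -1/2.
Reflection = A − 2λn = (10, 17, -9) − (-1)·(-12, -48, 16) = (-2, -31, 7).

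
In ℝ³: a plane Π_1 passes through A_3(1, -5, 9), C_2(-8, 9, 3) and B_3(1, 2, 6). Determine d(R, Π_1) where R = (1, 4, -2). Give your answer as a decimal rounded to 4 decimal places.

6.5653

A_3C_2 = (-9, 14, -6), A_3B_3 = (0, 7, -3); a normal to Π_1 is A_3C_2 × A_3B_3 = (0, -27, -63).
Using A_3: Π_1 has equation -27y - 63z = -432.
n·R − d = (0)·(1) + (-27)·(4) + (-63)·(-2) − (-432) = 450; |n| = √4698.
Distance = |450| / √4698 = 450/√4698 ≈ 6.5653.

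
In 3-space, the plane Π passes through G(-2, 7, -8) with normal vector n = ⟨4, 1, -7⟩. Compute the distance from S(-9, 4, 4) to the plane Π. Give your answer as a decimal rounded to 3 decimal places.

14.156

Π: n·r = n·G gives 4x + y - 7z = 55.
n·S − d = (4)·(-9) + (1)·(4) + (-7)·(4) − 55 = -115; |n| = √66.
Distance = |-115| / √66 = 115/√66 ≈ 14.156.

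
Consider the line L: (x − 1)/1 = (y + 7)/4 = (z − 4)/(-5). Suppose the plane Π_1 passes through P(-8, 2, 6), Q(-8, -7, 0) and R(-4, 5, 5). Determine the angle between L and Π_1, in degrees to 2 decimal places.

48.88

L has direction (1, 4, -5) through (1, -7, 4).
PQ = (0, -9, -6), PR = (4, 3, -1); a normal to Π_1 is PQ × PR = (27, -24, 36).
Using P: Π_1 has equation 27x - 24y + 36z = -48.
sin θ = |n·v| / (|n||v|) = |-249| / (√2601 · √42) = 0.75336.
θ ≈ 48.88°.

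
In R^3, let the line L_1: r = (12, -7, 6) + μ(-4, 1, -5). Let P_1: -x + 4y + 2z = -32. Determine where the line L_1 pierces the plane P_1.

Substitute r = (12, -7, 6) + t(-4, 1, -5) into the plane: -28 + (-2)t = -32, so t = 2.
Intersection: (12, -7, 6) + 2·(-4, 1, -5) = (4, -5, -4).

(4, -5, -4)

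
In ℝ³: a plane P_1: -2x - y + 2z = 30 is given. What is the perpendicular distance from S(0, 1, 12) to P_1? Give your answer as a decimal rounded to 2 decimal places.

n·S − d = (-2)·(0) + (-1)·(1) + (2)·(12) − 30 = -7; |n| = √9.
Distance = |-7| / √9 = 7/√9 ≈ 2.33.

2.33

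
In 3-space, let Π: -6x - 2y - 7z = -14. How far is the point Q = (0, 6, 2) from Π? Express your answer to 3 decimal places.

1.272

n·Q − d = (-6)·(0) + (-2)·(6) + (-7)·(2) − (-14) = -12; |n| = √89.
Distance = |-12| / √89 = 12/√89 ≈ 1.272.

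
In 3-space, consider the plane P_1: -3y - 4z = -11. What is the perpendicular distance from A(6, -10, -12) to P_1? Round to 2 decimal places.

17.80

n·A − d = (0)·(6) + (-3)·(-10) + (-4)·(-12) − (-11) = 89; |n| = √25.
Distance = |89| / √25 = 89/√25 ≈ 17.80.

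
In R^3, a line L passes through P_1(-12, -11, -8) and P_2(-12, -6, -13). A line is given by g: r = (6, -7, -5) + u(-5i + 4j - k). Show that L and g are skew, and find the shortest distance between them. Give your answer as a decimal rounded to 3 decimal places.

A direction vector for L is P_2 − P_1 = (0, 5, -5).
Common perpendicular direction n = (0, 5, -5) × (-5, 4, -1) = (15, 25, 25).
With w = (6, -7, -5) − (-12, -11, -8) = (18, 4, 3), w · n = 445.
Since n ≠ 0 the lines are not parallel, and w · n = 445 ≠ 0 so they do not intersect; hence they are skew.
Distance = |w · n| / |n| = |445| / √1475 ≈ 11.587.

11.587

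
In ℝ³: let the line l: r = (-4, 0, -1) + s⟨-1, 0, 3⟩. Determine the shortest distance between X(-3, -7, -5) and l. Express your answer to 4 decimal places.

Taking (-4, 0, -1) on l with direction v = (-1, 0, 3): w = X − (-4, 0, -1) = (1, -7, -4), and w × v = (-21, 1, -7).
Distance = |w × v| / |v| = √491 / √10 ≈ 7.0071.

7.0071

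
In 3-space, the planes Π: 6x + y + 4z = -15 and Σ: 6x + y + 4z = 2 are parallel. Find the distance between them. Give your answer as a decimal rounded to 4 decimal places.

Same normal n = (6, 1, 4) with |n| = √53; distance = |-15 − 2| / |n| = 17/√53 ≈ 2.3351.

2.3351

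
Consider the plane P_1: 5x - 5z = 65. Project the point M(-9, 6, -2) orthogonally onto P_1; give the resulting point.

(1, 6, -12)

Foot = M − λn with λ = (n·M − d)/|n|² = (-35 − 65)/50 = -2.
Foot = (-9, 6, -2) − (-2)·(5, 0, -5) = (1, 6, -12).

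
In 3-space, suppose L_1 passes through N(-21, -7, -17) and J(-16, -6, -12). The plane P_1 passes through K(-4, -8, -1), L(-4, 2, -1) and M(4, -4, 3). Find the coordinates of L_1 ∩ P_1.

(-6, -4, -2)

A direction vector for L_1 is J − N = (5, 1, 5).
KL = (0, 10, 0), KM = (8, 4, 4); a normal to P_1 is KL × KM = (40, 0, -80).
Using K: P_1 has equation 40x - 80z = -80.
Substitute r = (-21, -7, -17) + t(5, 1, 5) into the plane: 520 + (-200)t = -80, so t = 3.
Intersection: (-21, -7, -17) + 3·(5, 1, 5) = (-6, -4, -2).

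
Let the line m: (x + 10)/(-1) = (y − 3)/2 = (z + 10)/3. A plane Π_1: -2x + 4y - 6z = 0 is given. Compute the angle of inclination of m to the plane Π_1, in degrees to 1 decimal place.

m has direction (-1, 2, 3) through (-10, 3, -10).
sin θ = |n·v| / (|n||v|) = |-8| / (√56 · √14) = 0.28571.
θ ≈ 16.6°.

16.6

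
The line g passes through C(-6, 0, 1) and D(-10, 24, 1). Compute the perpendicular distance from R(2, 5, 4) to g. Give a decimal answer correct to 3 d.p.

9.215

A direction vector for g is D − C = (-4, 24, 0).
Taking (-6, 0, 1) on g with direction v = (-4, 24, 0): w = R − (-6, 0, 1) = (8, 5, 3), and w × v = (-72, -12, 212).
Distance = |w × v| / |v| = √50272 / √592 ≈ 9.215.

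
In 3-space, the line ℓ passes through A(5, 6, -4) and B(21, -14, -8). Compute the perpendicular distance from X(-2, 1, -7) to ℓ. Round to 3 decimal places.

A direction vector for ℓ is B − A = (16, -20, -4).
Taking (5, 6, -4) on ℓ with direction v = (16, -20, -4): w = X − (5, 6, -4) = (-7, -5, -3), and w × v = (-40, -76, 220).
Distance = |w × v| / |v| = √55776 / √672 ≈ 9.110.

9.110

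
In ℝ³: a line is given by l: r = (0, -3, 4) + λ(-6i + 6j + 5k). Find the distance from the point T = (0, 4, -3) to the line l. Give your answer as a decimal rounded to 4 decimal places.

Taking (0, -3, 4) on l with direction v = (-6, 6, 5): w = T − (0, -3, 4) = (0, 7, -7), and w × v = (77, 42, 42).
Distance = |w × v| / |v| = √9457 / √97 ≈ 9.8739.

9.8739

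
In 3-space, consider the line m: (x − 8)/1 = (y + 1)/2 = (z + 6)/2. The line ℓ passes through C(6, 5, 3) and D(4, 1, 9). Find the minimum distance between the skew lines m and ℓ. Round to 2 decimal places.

m has direction (1, 2, 2) through (8, -1, -6).
A direction vector for ℓ is D − C = (-2, -4, 6).
Common perpendicular direction n = (1, 2, 2) × (-2, -4, 6) = (20, -10, 0).
With w = (6, 5, 3) − (8, -1, -6) = (-2, 6, 9), w · n = -100.
Distance = |w · n| / |n| = |-100| / √500 ≈ 4.47.

4.47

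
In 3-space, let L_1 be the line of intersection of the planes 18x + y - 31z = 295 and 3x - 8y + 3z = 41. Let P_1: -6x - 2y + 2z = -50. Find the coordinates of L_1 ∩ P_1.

Direction of L_1: (18, 1, -31) × (3, -8, 3) = (-245, -147, -147).
A point on L_1: solving the two plane equations with x = -12 gives (-12, -16, -17).
Substitute r = (-12, -16, -17) + t(-245, -147, -147) into the plane: 70 + 1470t = -50, so t = -4/49.
Intersection: (-12, -16, -17) + (-4/49)·(-245, -147, -147) = (8, -4, -5).

(8, -4, -5)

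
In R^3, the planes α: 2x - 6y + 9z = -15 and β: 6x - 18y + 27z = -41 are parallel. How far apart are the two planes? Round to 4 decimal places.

0.1212

Rescale β by 1/3: 2x - 6y + 9z = -41/3. Then distance = |-15 − (-41/3)| / √121 ≈ 0.1212.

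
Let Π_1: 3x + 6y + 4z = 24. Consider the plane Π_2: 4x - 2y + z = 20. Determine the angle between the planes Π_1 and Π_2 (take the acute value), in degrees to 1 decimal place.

83.6

cos θ = |n₁·n₂| / (|n₁||n₂|) = |4| / (√61 · √21).
θ = arccos(0.11176) ≈ 83.6°.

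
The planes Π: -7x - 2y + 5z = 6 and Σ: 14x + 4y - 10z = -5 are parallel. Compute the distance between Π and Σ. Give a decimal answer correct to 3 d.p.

0.396

Rescale Σ by 1/(-2): -7x - 2y + 5z = 5/2. Then distance = |6 − (5/2)| / √78 ≈ 0.396.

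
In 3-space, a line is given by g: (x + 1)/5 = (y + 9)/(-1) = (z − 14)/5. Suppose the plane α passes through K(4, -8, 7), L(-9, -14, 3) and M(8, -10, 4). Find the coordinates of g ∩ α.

(-6, -8, 9)

g has direction (5, -1, 5) through (-1, -9, 14).
KL = (-13, -6, -4), KM = (4, -2, -3); a normal to α is KL × KM = (10, -55, 50).
Using K: α has equation 10x - 55y + 50z = 830.
Substitute r = (-1, -9, 14) + t(5, -1, 5) into the plane: 1185 + 355t = 830, so t = -1.
Intersection: (-1, -9, 14) + (-1)·(5, -1, 5) = (-6, -8, 9).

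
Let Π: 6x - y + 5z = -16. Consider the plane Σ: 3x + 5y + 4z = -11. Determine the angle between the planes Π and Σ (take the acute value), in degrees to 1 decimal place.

53.7

cos θ = |n₁·n₂| / (|n₁||n₂|) = |33| / (√62 · √50).
θ = arccos(0.59270) ≈ 53.7°.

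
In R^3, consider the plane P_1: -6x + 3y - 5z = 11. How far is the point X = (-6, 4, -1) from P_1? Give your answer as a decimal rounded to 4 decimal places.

5.0200

n·X − d = (-6)·(-6) + (3)·(4) + (-5)·(-1) − 11 = 42; |n| = √70.
Distance = |42| / √70 = 42/√70 ≈ 5.0200.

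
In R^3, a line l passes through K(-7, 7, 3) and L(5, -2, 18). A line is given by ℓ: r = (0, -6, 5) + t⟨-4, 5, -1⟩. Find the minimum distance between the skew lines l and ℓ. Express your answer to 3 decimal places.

2.469

A direction vector for l is L − K = (12, -9, 15).
Common perpendicular direction n = (12, -9, 15) × (-4, 5, -1) = (-66, -48, 24).
With w = (0, -6, 5) − (-7, 7, 3) = (7, -13, 2), w · n = 210.
Distance = |w · n| / |n| = |210| / √7236 ≈ 2.469.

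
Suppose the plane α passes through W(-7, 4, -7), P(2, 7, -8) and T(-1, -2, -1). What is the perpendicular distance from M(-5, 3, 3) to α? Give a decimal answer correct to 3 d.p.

WP = (9, 3, -1), WT = (6, -6, 6); a normal to α is WP × WT = (12, -60, -72).
Using W: α has equation 12x - 60y - 72z = 180.
n·M − d = (12)·(-5) + (-60)·(3) + (-72)·(3) − 180 = -636; |n| = √8928.
Distance = |-636| / √8928 = 636/√8928 ≈ 6.731.

6.731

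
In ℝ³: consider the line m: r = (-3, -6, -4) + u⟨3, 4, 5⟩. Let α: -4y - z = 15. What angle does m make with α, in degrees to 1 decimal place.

sin θ = |n·v| / (|n||v|) = |-21| / (√17 · √50) = 0.72029.
θ ≈ 46.1°.

46.1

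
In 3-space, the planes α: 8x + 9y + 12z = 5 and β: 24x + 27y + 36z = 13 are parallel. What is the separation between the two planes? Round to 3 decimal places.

Rescale β by 1/3: 8x + 9y + 12z = 13/3. Then distance = |5 − (13/3)| / √289 ≈ 0.039.

0.039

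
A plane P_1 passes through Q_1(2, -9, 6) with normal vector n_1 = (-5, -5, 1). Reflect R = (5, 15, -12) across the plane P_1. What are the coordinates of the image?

(-25, -15, -6)

P_1: n_1·r = n_1·Q_1 gives -5x - 5y + z = 41.
λ = (n·R − d)/|n|² = (-112 − 41)/51 = -3.
Reflection = R − 2λn = (5, 15, -12) − (-6)·(-5, -5, 1) = (-25, -15, -6).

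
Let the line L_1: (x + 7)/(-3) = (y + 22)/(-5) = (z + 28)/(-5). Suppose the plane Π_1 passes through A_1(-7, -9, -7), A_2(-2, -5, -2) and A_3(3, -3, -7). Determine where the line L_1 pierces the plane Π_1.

L_1 has direction (-3, -5, -5) through (-7, -22, -28).
A_1A_2 = (5, 4, 5), A_1A_3 = (10, 6, 0); a normal to Π_1 is A_1A_2 × A_1A_3 = (-30, 50, -10).
Using A_1: Π_1 has equation -30x + 50y - 10z = -170.
Substitute r = (-7, -22, -28) + t(-3, -5, -5) into the plane: -610 + (-110)t = -170, so t = -4.
Intersection: (-7, -22, -28) + (-4)·(-3, -5, -5) = (5, -2, -8).

(5, -2, -8)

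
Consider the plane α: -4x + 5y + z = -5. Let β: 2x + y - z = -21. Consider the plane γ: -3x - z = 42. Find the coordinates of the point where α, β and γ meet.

(-11, -8, -9)

Solving the 3×3 linear system -4x + 5y + z = -5, 2x + y - z = -21, -3x - z = 42 (e.g. by elimination or Cramer's rule, determinant = 32) gives (-11, -8, -9).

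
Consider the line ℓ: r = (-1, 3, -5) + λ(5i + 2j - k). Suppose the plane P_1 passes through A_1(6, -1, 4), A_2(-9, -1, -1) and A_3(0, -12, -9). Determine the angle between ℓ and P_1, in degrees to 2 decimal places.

A_1A_2 = (-15, 0, -5), A_1A_3 = (-6, -11, -13); a normal to P_1 is A_1A_2 × A_1A_3 = (-55, -165, 165).
Using A_1: P_1 has equation -55x - 165y + 165z = 495.
sin θ = |n·v| / (|n||v|) = |-770| / (√57475 · √30) = 0.58640.
θ ≈ 35.90°.

35.90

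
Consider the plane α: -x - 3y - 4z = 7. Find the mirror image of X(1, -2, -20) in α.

(7, 16, 4)

λ = (n·X − d)/|n|² = (85 − 7)/26 = 3.
Reflection = X − 2λn = (1, -2, -20) − 6·(-1, -3, -4) = (7, 16, 4).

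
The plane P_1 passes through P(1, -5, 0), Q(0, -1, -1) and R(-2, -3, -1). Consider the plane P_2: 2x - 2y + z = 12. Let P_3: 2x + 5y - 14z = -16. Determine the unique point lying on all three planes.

(2, -4, 0)

PQ = (-1, 4, -1), PR = (-3, 2, -1); a normal to P_1 is PQ × PR = (-2, 2, 10).
Using P: P_1 has equation -2x + 2y + 10z = -12.
Solving the 3×3 linear system -2x + 2y + 10z = -12, 2x - 2y + z = 12, 2x + 5y - 14z = -16 (e.g. by elimination or Cramer's rule, determinant = 154) gives (2, -4, 0).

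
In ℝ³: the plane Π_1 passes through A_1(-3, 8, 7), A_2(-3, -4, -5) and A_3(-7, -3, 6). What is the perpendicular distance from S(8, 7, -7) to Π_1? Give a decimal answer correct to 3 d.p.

5.048

A_1A_2 = (0, -12, -12), A_1A_3 = (-4, -11, -1); a normal to Π_1 is A_1A_2 × A_1A_3 = (-120, 48, -48).
Using A_1: Π_1 has equation -120x + 48y - 48z = 408.
n·S − d = (-120)·(8) + (48)·(7) + (-48)·(-7) − 408 = -696; |n| = √19008.
Distance = |-696| / √19008 = 696/√19008 ≈ 5.048.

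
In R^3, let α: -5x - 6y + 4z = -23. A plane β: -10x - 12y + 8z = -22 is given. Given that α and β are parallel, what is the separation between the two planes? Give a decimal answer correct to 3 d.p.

1.368

Rescale β by 1/2: -5x - 6y + 4z = -11. Then distance = |-23 − (-11)| / √77 ≈ 1.368.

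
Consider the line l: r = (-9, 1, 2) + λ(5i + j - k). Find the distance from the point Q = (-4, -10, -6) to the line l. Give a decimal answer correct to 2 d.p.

Taking (-9, 1, 2) on l with direction v = (5, 1, -1): w = Q − (-9, 1, 2) = (5, -11, -8), and w × v = (19, -35, 60).
Distance = |w × v| / |v| = √5186 / √27 ≈ 13.86.

13.86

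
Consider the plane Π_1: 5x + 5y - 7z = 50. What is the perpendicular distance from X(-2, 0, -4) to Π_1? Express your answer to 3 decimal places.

n·X − d = (5)·(-2) + (5)·(0) + (-7)·(-4) − 50 = -32; |n| = √99.
Distance = |-32| / √99 = 32/√99 ≈ 3.216.

3.216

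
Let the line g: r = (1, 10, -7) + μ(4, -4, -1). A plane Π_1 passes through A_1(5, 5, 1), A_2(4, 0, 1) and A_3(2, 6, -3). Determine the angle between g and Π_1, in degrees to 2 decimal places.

A_1A_2 = (-1, -5, 0), A_1A_3 = (-3, 1, -4); a normal to Π_1 is A_1A_2 × A_1A_3 = (20, -4, -16).
Using A_1: Π_1 has equation 20x - 4y - 16z = 64.
sin θ = |n·v| / (|n||v|) = |112| / (√672 · √33) = 0.75210.
θ ≈ 48.77°.

48.77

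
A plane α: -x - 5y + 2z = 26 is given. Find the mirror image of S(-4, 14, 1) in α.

λ = (n·S − d)/|n|² = (-64 − 26)/30 = -3.
Reflection = S − 2λn = (-4, 14, 1) − (-6)·(-1, -5, 2) = (-10, -16, 13).

(-10, -16, 13)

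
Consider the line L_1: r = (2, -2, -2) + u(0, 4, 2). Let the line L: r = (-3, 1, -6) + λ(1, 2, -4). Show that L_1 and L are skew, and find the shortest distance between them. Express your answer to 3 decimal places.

5.953

Common perpendicular direction n = (0, 4, 2) × (1, 2, -4) = (-20, 2, -4).
With w = (-3, 1, -6) − (2, -2, -2) = (-5, 3, -4), w · n = 122.
Since n ≠ 0 the lines are not parallel, and w · n = 122 ≠ 0 so they do not intersect; hence they are skew.
Distance = |w · n| / |n| = |122| / √420 ≈ 5.953.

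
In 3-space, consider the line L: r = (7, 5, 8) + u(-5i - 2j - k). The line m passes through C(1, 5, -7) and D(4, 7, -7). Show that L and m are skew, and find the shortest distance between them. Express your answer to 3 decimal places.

8.913

A direction vector for m is D − C = (3, 2, 0).
Common perpendicular direction n = (-5, -2, -1) × (3, 2, 0) = (2, -3, -4).
With w = (1, 5, -7) − (7, 5, 8) = (-6, 0, -15), w · n = 48.
Since n ≠ 0 the lines are not parallel, and w · n = 48 ≠ 0 so they do not intersect; hence they are skew.
Distance = |w · n| / |n| = |48| / √29 ≈ 8.913.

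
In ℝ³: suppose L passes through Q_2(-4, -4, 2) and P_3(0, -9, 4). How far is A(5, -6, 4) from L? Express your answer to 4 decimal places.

5.7831

A direction vector for L is P_3 − Q_2 = (4, -5, 2).
Taking (-4, -4, 2) on L with direction v = (4, -5, 2): w = A − (-4, -4, 2) = (9, -2, 2), and w × v = (6, -10, -37).
Distance = |w × v| / |v| = √1505 / √45 ≈ 5.7831.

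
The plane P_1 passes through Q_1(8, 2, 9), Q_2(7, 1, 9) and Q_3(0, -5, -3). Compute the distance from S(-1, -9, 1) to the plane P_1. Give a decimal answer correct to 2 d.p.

Q_1Q_2 = (-1, -1, 0), Q_1Q_3 = (-8, -7, -12); a normal to P_1 is Q_1Q_2 × Q_1Q_3 = (12, -12, -1).
Using Q_1: P_1 has equation 12x - 12y - z = 63.
n·S − d = (12)·(-1) + (-12)·(-9) + (-1)·(1) − 63 = 32; |n| = √289.
Distance = |32| / √289 = 32/√289 ≈ 1.88.

1.88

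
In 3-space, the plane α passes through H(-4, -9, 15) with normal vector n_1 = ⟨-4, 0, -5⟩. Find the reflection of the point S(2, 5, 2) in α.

α: n_1·r = n_1·H gives -4x - 5z = -59.
λ = (n·S − d)/|n|² = (-18 − (-59))/41 = 1.
Reflection = S − 2λn = (2, 5, 2) − 2·(-4, 0, -5) = (10, 5, 12).

(10, 5, 12)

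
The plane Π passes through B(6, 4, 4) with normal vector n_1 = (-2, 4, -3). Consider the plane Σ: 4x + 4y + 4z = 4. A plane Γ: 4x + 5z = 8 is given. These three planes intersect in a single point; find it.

Π: n_1·r = n_1·B gives -2x + 4y - 3z = -8.
Solving the 3×3 linear system -2x + 4y - 3z = -8, 4x + 4y + 4z = 4, 4x + 5z = 8 (e.g. by elimination or Cramer's rule, determinant = -8) gives (2, -1, 0).

(2, -1, 0)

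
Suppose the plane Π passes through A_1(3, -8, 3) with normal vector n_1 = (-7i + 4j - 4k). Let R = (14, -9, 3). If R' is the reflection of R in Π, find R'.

Π: n_1·r = n_1·A_1 gives -7x + 4y - 4z = -65.
λ = (n·R − d)/|n|² = (-146 − (-65))/81 = -1.
Reflection = R − 2λn = (14, -9, 3) − (-2)·(-7, 4, -4) = (0, -1, -5).

(0, -1, -5)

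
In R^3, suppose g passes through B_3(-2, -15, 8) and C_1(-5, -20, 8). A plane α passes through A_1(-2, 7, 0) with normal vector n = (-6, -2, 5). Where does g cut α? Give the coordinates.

(7, 0, 8)

A direction vector for g is C_1 − B_3 = (-3, -5, 0).
α: n·r = n·A_1 gives -6x - 2y + 5z = -2.
Substitute r = (-2, -15, 8) + t(-3, -5, 0) into the plane: 82 + 28t = -2, so t = -3.
Intersection: (-2, -15, 8) + (-3)·(-3, -5, 0) = (7, 0, 8).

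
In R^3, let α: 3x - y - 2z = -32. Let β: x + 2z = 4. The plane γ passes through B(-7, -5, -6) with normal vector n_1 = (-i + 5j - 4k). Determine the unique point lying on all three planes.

(-6, 4, 5)

γ: n_1·r = n_1·B gives -x + 5y - 4z = 6.
Solving the 3×3 linear system 3x - y - 2z = -32, x + 2z = 4, -x + 5y - 4z = 6 (e.g. by elimination or Cramer's rule, determinant = -42) gives (-6, 4, 5).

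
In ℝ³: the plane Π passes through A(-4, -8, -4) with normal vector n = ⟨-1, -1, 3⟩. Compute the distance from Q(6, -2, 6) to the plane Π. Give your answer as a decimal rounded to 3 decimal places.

Π: n·r = n·A gives -x - y + 3z = 0.
n·Q − d = (-1)·(6) + (-1)·(-2) + (3)·(6) − 0 = 14; |n| = √11.
Distance = |14| / √11 = 14/√11 ≈ 4.221.

4.221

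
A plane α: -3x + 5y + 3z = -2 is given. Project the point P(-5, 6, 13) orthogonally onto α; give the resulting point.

Foot = P − λn with λ = (n·P − d)/|n|² = (84 − (-2))/43 = 2.
Foot = (-5, 6, 13) − 2·(-3, 5, 3) = (1, -4, 7).

(1, -4, 7)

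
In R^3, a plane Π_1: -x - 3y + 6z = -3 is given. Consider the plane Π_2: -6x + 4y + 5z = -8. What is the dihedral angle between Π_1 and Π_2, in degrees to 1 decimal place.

cos θ = |n₁·n₂| / (|n₁||n₂|) = |24| / (√46 · √77).
θ = arccos(0.40326) ≈ 66.2°.

66.2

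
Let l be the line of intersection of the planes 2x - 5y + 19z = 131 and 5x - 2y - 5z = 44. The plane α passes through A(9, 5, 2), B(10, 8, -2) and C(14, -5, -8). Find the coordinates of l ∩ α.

(10, -7, 4)

Direction of l: (2, -5, 19) × (5, -2, -5) = (63, 105, 21).
A point on l: solving the two plane equations with x = 19 gives (19, 8, 7).
AB = (1, 3, -4), AC = (5, -10, -10); a normal to α is AB × AC = (-70, -10, -25).
Using A: α has equation -70x - 10y - 25z = -730.
Substitute r = (19, 8, 7) + t(63, 105, 21) into the plane: -1585 + (-5985)t = -730, so t = -1/7.
Intersection: (19, 8, 7) + (-1/7)·(63, 105, 21) = (10, -7, 4).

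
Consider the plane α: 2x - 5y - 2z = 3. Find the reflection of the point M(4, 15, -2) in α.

λ = (n·M − d)/|n|² = (-63 − 3)/33 = -2.
Reflection = M − 2λn = (4, 15, -2) − (-4)·(2, -5, -2) = (12, -5, -10).

(12, -5, -10)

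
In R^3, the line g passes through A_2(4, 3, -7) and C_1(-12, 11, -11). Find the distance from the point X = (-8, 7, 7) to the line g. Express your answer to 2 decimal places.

16.49

A direction vector for g is C_1 − A_2 = (-16, 8, -4).
Taking (4, 3, -7) on g with direction v = (-16, 8, -4): w = X − (4, 3, -7) = (-12, 4, 14), and w × v = (-128, -272, -32).
Distance = |w × v| / |v| = √91392 / √336 ≈ 16.49.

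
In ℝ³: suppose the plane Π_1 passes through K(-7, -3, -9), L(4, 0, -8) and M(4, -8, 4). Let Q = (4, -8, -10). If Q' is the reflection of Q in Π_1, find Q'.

KL = (11, 3, 1), KM = (11, -5, 13); a normal to Π_1 is KL × KM = (44, -132, -88).
Using K: Π_1 has equation 44x - 132y - 88z = 880.
λ = (n·Q − d)/|n|² = (2112 − 880)/27104 = 1/22.
Reflection = Q − 2λn = (4, -8, -10) − (1/11)·(44, -132, -88) = (0, 4, -2).

(0, 4, -2)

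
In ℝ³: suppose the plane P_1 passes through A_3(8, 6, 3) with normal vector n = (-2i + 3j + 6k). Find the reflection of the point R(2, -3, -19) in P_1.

P_1: n·r = n·A_3 gives -2x + 3y + 6z = 20.
λ = (n·R − d)/|n|² = (-127 − 20)/49 = -3.
Reflection = R − 2λn = (2, -3, -19) − (-6)·(-2, 3, 6) = (-10, 15, 17).

(-10, 15, 17)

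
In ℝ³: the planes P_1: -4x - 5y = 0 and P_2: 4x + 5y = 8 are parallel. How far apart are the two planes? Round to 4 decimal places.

Rescale P_2 by 1/(-1): -4x - 5y = -8. Then distance = |0 − (-8)| / √41 ≈ 1.2494.

1.2494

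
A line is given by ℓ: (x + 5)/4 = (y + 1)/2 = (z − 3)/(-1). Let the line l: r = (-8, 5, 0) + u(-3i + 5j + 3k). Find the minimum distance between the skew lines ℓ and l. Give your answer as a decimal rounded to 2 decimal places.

5.57

ℓ has direction (4, 2, -1) through (-5, -1, 3).
Common perpendicular direction n = (4, 2, -1) × (-3, 5, 3) = (11, -9, 26).
With w = (-8, 5, 0) − (-5, -1, 3) = (-3, 6, -3), w · n = -165.
Distance = |w · n| / |n| = |-165| / √878 ≈ 5.57.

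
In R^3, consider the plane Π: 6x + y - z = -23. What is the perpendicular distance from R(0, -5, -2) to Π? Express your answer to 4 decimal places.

3.2444

n·R − d = (6)·(0) + (1)·(-5) + (-1)·(-2) − (-23) = 20; |n| = √38.
Distance = |20| / √38 = 20/√38 ≈ 3.2444.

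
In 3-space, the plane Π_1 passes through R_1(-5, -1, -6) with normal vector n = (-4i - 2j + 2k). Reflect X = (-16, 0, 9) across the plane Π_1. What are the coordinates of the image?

(8, 12, -3)

Π_1: n·r = n·R_1 gives -4x - 2y + 2z = 10.
λ = (n·X − d)/|n|² = (82 − 10)/24 = 3.
Reflection = X − 2λn = (-16, 0, 9) − 6·(-4, -2, 2) = (8, 12, -3).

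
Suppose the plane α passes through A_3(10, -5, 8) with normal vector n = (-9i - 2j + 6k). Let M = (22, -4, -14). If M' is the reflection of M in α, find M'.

(-14, -12, 10)

α: n·r = n·A_3 gives -9x - 2y + 6z = -32.
λ = (n·M − d)/|n|² = (-274 − (-32))/121 = -2.
Reflection = M − 2λn = (22, -4, -14) − (-4)·(-9, -2, 6) = (-14, -12, 10).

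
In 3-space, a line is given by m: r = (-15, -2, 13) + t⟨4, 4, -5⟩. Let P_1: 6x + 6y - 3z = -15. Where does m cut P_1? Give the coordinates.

Substitute r = (-15, -2, 13) + t(4, 4, -5) into the plane: -141 + 63t = -15, so t = 2.
Intersection: (-15, -2, 13) + 2·(4, 4, -5) = (-7, 6, 3).

(-7, 6, 3)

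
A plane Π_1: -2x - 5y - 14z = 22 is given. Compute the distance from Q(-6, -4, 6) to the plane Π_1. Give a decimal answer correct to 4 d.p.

n·Q − d = (-2)·(-6) + (-5)·(-4) + (-14)·(6) − 22 = -74; |n| = √225.
Distance = |-74| / √225 = 74/√225 ≈ 4.9333.

4.9333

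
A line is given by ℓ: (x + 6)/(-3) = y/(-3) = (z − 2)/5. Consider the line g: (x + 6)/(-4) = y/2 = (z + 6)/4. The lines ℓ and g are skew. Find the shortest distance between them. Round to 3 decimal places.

4.876

ℓ has direction (-3, -3, 5) through (-6, 0, 2).
g has direction (-4, 2, 4) through (-6, 0, -6).
Common perpendicular direction n = (-3, -3, 5) × (-4, 2, 4) = (-22, -8, -18).
With w = (-6, 0, -6) − (-6, 0, 2) = (0, 0, -8), w · n = 144.
Distance = |w · n| / |n| = |144| / √872 ≈ 4.876.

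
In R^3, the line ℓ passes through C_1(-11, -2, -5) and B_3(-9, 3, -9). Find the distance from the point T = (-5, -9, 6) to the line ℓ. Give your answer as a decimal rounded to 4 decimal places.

A direction vector for ℓ is B_3 − C_1 = (2, 5, -4).
Taking (-11, -2, -5) on ℓ with direction v = (2, 5, -4): w = T − (-11, -2, -5) = (6, -7, 11), and w × v = (-27, 46, 44).
Distance = |w × v| / |v| = √4781 / √45 ≈ 10.3075.

10.3075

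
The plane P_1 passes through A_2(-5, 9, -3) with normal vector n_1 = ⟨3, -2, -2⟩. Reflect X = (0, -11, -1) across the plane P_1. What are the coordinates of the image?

(-18, 1, 11)

P_1: n_1·r = n_1·A_2 gives 3x - 2y - 2z = -27.
λ = (n·X − d)/|n|² = (24 − (-27))/17 = 3.
Reflection = X − 2λn = (0, -11, -1) − 6·(3, -2, -2) = (-18, 1, 11).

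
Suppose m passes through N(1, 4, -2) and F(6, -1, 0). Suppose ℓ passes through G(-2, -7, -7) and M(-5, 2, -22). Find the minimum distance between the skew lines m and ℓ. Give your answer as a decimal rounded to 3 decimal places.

11.442

A direction vector for m is F − N = (5, -5, 2).
A direction vector for ℓ is M − G = (-3, 9, -15).
Common perpendicular direction n = (5, -5, 2) × (-3, 9, -15) = (57, 69, 30).
With w = (-2, -7, -7) − (1, 4, -2) = (-3, -11, -5), w · n = -1080.
Distance = |w · n| / |n| = |-1080| / √8910 ≈ 11.442.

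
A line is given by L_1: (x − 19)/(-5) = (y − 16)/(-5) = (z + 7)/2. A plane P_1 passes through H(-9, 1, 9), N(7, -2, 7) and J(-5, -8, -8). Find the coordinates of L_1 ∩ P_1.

L_1 has direction (-5, -5, 2) through (19, 16, -7).
HN = (16, -3, -2), HJ = (4, -9, -17); a normal to P_1 is HN × HJ = (33, 264, -132).
Using H: P_1 has equation 33x + 264y - 132z = -1221.
Substitute r = (19, 16, -7) + t(-5, -5, 2) into the plane: 5775 + (-1749)t = -1221, so t = 4.
Intersection: (19, 16, -7) + 4·(-5, -5, 2) = (-1, -4, 1).

(-1, -4, 1)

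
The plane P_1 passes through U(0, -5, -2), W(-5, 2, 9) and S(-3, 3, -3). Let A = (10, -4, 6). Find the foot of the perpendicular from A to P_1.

UW = (-5, 7, 11), US = (-3, 8, -1); a normal to P_1 is UW × US = (-95, -38, -19).
Using U: P_1 has equation -95x - 38y - 19z = 228.
Foot = A − λn with λ = (n·A − d)/|n|² = (-912 − 228)/10830 = -2/19.
Foot = (10, -4, 6) − (-2/19)·(-95, -38, -19) = (0, -8, 4).

(0, -8, 4)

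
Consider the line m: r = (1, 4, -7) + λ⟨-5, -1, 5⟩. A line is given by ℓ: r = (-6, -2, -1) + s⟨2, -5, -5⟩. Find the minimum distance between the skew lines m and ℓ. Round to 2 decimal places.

0.98

Common perpendicular direction n = (-5, -1, 5) × (2, -5, -5) = (30, -15, 27).
With w = (-6, -2, -1) − (1, 4, -7) = (-7, -6, 6), w · n = 42.
Distance = |w · n| / |n| = |42| / √1854 ≈ 0.98.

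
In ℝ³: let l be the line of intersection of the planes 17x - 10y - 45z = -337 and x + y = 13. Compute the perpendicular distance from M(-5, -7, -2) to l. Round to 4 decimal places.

Direction of l: (17, -10, -45) × (1, 1, 0) = (45, -45, 27).
A point on l: solving the two plane equations with x = 9 gives (9, 4, 10).
Taking (9, 4, 10) on l with direction v = (45, -45, 27): w = M − (9, 4, 10) = (-14, -11, -12), and w × v = (-837, -162, 1125).
Distance = |w × v| / |v| = √1992438 / √4779 ≈ 20.4185.

20.4185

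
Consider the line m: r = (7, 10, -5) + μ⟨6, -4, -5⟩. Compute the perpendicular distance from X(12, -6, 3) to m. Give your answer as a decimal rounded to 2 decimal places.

17.53

Taking (7, 10, -5) on m with direction v = (6, -4, -5): w = X − (7, 10, -5) = (5, -16, 8), and w × v = (112, 73, 76).
Distance = |w × v| / |v| = √23649 / √77 ≈ 17.53.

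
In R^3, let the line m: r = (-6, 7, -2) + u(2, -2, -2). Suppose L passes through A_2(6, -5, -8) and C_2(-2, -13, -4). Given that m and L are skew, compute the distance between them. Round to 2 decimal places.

4.71

A direction vector for L is C_2 − A_2 = (-8, -8, 4).
Common perpendicular direction n = (2, -2, -2) × (-8, -8, 4) = (-24, 8, -32).
With w = (6, -5, -8) − (-6, 7, -2) = (12, -12, -6), w · n = -192.
Distance = |w · n| / |n| = |-192| / √1664 ≈ 4.71.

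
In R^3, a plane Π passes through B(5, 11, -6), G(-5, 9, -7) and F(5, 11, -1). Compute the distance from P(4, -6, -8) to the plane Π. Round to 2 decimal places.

16.47

BG = (-10, -2, -1), BF = (0, 0, 5); a normal to Π is BG × BF = (-10, 50, 0).
Using B: Π has equation -10x + 50y = 500.
n·P − d = (-10)·(4) + (50)·(-6) + (0)·(-8) − 500 = -840; |n| = √2600.
Distance = |-840| / √2600 = 840/√2600 ≈ 16.47.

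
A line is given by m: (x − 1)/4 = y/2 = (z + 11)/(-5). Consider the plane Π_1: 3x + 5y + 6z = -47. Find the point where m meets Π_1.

(-7, -4, -1)

m has direction (4, 2, -5) through (1, 0, -11).
Substitute r = (1, 0, -11) + t(4, 2, -5) into the plane: -63 + (-8)t = -47, so t = -2.
Intersection: (1, 0, -11) + (-2)·(4, 2, -5) = (-7, -4, -1).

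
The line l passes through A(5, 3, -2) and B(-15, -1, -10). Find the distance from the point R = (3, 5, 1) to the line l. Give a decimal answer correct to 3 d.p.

A direction vector for l is B − A = (-20, -4, -8).
Taking (5, 3, -2) on l with direction v = (-20, -4, -8): w = R − (5, 3, -2) = (-2, 2, 3), and w × v = (-4, -76, 48).
Distance = |w × v| / |v| = √8096 / √480 ≈ 4.107.

4.107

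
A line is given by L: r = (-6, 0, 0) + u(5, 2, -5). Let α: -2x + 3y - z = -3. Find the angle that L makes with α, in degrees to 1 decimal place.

2.1

sin θ = |n·v| / (|n||v|) = |1| / (√14 · √54) = 0.03637.
θ ≈ 2.1°.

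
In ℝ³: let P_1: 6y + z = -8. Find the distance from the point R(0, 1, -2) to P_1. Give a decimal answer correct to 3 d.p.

1.973

n·R − d = (0)·(0) + (6)·(1) + (1)·(-2) − (-8) = 12; |n| = √37.
Distance = |12| / √37 = 12/√37 ≈ 1.973.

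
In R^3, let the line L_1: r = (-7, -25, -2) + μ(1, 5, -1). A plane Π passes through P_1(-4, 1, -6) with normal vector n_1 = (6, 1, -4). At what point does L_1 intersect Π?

Π: n_1·r = n_1·P_1 gives 6x + y - 4z = 1.
Substitute r = (-7, -25, -2) + t(1, 5, -1) into the plane: -59 + 15t = 1, so t = 4.
Intersection: (-7, -25, -2) + 4·(1, 5, -1) = (-3, -5, -6).

(-3, -5, -6)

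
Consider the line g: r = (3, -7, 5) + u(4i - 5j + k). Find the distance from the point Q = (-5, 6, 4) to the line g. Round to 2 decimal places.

2.31

Taking (3, -7, 5) on g with direction v = (4, -5, 1): w = Q − (3, -7, 5) = (-8, 13, -1), and w × v = (8, 4, -12).
Distance = |w × v| / |v| = √224 / √42 ≈ 2.31.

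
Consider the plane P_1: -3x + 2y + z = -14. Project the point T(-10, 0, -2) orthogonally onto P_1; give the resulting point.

(-1, -6, -5)

Foot = T − λn with λ = (n·T − d)/|n|² = (28 − (-14))/14 = 3.
Foot = (-10, 0, -2) − 3·(-3, 2, 1) = (-1, -6, -5).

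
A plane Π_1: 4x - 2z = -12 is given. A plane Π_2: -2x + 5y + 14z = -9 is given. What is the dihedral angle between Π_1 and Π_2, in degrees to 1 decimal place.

cos θ = |n₁·n₂| / (|n₁||n₂|) = |-36| / (√20 · √225).
θ = arccos(0.53666) ≈ 57.5°.

57.5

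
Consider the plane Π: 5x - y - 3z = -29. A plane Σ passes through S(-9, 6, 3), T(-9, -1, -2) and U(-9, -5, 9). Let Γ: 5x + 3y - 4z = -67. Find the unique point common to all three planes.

(-9, -10, -2)

ST = (0, -7, -5), SU = (0, -11, 6); a normal to Σ is ST × SU = (-97, 0, 0).
Using S: Σ has equation -97x = 873.
Solving the 3×3 linear system 5x - y - 3z = -29, -97x = 873, 5x + 3y - 4z = -67 (e.g. by elimination or Cramer's rule, determinant = 1261) gives (-9, -10, -2).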